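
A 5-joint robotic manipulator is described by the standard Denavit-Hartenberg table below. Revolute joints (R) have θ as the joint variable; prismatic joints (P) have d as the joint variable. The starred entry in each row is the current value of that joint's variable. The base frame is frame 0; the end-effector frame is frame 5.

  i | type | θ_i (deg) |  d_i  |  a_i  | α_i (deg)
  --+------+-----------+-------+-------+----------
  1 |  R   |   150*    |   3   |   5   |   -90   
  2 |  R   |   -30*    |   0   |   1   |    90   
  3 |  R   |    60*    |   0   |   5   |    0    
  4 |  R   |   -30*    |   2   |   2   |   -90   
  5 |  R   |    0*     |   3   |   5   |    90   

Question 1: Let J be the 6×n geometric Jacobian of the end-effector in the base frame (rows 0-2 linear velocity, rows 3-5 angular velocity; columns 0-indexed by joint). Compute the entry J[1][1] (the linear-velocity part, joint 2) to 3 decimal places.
axis z_1 = (-0.5000,-0.8660,0.0000); lever o_n−o_1 = (-10.3947,-6.0401,5.7631)
cross product → J_v[:, 1] = (-4.9910,2.8816,-5.9821)
J_ω[:, 1] = z_1
entry J[1][1] = 2.8816

2.882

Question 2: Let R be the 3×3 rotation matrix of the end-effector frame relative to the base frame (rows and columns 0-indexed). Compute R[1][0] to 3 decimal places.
End-effector x-axis (col 0 of R) = (-0.8995,-0.0580,0.4330)
R[1][0] = -0.0580

-0.058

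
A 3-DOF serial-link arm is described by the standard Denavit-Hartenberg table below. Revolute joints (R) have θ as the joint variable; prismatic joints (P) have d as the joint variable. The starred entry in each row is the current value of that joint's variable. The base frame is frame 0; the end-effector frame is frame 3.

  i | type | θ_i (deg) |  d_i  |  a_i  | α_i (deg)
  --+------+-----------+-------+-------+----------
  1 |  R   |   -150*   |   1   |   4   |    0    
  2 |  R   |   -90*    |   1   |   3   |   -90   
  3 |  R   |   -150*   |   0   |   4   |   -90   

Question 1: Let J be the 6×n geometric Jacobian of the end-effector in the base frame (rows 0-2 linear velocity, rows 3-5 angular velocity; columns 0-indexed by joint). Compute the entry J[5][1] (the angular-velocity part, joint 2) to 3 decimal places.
1.000

axis z_1 = (0.0000,0.0000,1.0000); lever o_n−o_1 = (0.2321,-0.4019,3.0000)
cross product → J_v[:, 1] = (0.4019,0.2321,-0.0000)
J_ω[:, 1] = z_1
entry J[5][1] = 1.0000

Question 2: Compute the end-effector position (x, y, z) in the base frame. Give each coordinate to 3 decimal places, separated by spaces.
-3.232 -2.402 4.000

after link 1: o_1 = (-3.4641, -2.0000, 1.0000)
after link 2: o_2 = (-4.9641, 0.5981, 2.0000)
after link 3: o_3 = (-3.2321, -2.4019, 4.0000)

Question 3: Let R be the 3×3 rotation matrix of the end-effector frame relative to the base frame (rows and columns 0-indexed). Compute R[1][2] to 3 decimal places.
0.433

End-effector z-axis (col 2 of R) = (-0.2500,0.4330,0.8660)
R[1][2] = 0.4330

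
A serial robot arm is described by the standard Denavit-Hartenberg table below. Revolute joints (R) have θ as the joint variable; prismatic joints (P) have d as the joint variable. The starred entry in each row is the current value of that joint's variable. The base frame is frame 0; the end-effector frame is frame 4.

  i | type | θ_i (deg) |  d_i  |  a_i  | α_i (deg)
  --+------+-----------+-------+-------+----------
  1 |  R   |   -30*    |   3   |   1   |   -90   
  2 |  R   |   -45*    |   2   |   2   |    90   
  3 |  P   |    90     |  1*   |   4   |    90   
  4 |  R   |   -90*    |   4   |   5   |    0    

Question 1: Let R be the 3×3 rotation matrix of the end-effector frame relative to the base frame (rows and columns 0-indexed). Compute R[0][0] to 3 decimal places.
End-effector x-axis (col 0 of R) = (0.6124,-0.3536,-0.7071)
R[0][0] = 0.6124

0.612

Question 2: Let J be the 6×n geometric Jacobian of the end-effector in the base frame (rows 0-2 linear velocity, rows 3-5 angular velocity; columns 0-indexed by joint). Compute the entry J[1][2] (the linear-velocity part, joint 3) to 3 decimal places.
0.354

prismatic axis z_2 = (-0.6124,0.3536,0.7071)
J_v[:, 2] = z_2; J_ω[:, 2] = (0,0,0)
entry J[1][2] = 0.3536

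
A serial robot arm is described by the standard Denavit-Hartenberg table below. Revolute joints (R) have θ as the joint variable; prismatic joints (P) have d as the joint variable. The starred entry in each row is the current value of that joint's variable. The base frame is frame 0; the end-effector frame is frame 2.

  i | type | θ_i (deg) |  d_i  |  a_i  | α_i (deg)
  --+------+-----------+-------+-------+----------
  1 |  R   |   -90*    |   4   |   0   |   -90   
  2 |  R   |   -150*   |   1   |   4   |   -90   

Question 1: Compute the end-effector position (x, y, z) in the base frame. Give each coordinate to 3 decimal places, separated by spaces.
1.000 3.464 6.000

after link 1: o_1 = (0.0000, 0.0000, 4.0000)
after link 2: o_2 = (1.0000, 3.4641, 6.0000)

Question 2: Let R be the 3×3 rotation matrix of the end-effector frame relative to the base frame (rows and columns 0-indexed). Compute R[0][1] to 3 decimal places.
End-effector y-axis (col 1 of R) = (-1.0000,-0.0000,-0.0000)
R[0][1] = -1.0000

-1.000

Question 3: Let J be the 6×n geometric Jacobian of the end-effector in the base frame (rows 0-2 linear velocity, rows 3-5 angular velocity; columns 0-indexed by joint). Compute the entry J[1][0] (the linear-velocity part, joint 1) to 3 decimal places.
1.000

axis z_0 = ẑ; lever o_n−o_0 = (1.0000,3.4641,6.0000)
cross product → J_v[:, 0] = (-3.4641,1.0000,0.0000)
J_ω[:, 0] = z_0
entry J[1][0] = 1.0000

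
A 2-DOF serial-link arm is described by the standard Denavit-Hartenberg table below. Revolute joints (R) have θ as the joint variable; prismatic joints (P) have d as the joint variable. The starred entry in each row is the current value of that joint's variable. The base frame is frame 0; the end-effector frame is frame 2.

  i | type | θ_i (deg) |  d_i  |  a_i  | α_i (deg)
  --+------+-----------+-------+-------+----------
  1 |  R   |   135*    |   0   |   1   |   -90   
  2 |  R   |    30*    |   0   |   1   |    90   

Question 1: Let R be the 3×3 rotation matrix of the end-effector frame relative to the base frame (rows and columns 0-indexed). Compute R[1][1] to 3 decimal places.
End-effector y-axis (col 1 of R) = (-0.7071,-0.7071,0.0000)
R[1][1] = -0.7071

-0.707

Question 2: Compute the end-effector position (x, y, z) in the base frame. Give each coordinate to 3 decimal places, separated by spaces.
after link 1: o_1 = (-0.7071, 0.7071, 0.0000)
after link 2: o_2 = (-1.3195, 1.3195, -0.5000)

-1.319 1.319 -0.500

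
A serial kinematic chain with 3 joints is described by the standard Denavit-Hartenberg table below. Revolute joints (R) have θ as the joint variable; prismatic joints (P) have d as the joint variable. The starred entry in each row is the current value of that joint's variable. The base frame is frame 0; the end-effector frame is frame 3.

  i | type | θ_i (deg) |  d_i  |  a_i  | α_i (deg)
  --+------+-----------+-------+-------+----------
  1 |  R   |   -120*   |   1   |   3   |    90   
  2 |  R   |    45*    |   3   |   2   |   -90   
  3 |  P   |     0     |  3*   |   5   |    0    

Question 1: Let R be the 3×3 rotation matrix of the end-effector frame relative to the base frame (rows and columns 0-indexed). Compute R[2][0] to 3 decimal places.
End-effector x-axis (col 0 of R) = (-0.3536,-0.6124,0.7071)
R[2][0] = 0.7071

0.707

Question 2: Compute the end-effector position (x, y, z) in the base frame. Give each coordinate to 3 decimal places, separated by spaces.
-5.512 -3.548 8.071

after link 1: o_1 = (-1.5000, -2.5981, 1.0000)
after link 2: o_2 = (-4.8052, -2.3228, 2.4142)
after link 3: o_3 = (-5.5123, -3.5476, 8.0711)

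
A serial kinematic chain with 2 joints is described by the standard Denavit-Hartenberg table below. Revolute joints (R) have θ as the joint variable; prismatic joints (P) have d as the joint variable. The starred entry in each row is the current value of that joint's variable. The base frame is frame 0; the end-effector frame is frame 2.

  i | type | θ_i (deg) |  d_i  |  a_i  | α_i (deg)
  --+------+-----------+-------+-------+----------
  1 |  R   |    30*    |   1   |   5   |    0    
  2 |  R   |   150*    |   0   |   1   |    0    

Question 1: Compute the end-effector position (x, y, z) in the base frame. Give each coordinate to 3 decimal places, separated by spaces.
3.330 2.500 1.000

after link 1: o_1 = (4.3301, 2.5000, 1.0000)
after link 2: o_2 = (3.3301, 2.5000, 1.0000)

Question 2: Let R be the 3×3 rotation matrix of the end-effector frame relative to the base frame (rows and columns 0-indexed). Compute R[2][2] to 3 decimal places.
1.000

End-effector z-axis (col 2 of R) = (0.0000,0.0000,1.0000)
R[2][2] = 1.0000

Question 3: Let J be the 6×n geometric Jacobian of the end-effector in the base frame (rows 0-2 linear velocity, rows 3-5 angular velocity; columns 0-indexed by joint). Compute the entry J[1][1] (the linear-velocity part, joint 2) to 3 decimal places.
axis z_1 = (0.0000,0.0000,1.0000); lever o_n−o_1 = (-1.0000,0.0000,0.0000)
cross product → J_v[:, 1] = (0.0000,-1.0000,0.0000)
J_ω[:, 1] = z_1
entry J[1][1] = -1.0000

-1.000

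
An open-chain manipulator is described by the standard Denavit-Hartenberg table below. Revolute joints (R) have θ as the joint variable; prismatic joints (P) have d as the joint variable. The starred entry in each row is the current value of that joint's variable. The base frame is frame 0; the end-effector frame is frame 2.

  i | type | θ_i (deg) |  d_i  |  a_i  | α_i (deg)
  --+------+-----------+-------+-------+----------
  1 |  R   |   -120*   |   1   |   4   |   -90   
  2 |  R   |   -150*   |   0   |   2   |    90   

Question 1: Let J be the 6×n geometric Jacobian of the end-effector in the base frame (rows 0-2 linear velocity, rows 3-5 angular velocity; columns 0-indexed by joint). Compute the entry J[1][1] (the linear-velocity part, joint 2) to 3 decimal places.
axis z_1 = (0.8660,-0.5000,0.0000); lever o_n−o_1 = (0.8660,1.5000,1.0000)
cross product → J_v[:, 1] = (-0.5000,-0.8660,1.7321)
J_ω[:, 1] = z_1
entry J[1][1] = -0.8660

-0.866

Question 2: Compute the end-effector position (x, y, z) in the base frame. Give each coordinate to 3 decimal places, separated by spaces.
after link 1: o_1 = (-2.0000, -3.4641, 1.0000)
after link 2: o_2 = (-1.1340, -1.9641, 2.0000)

-1.134 -1.964 2.000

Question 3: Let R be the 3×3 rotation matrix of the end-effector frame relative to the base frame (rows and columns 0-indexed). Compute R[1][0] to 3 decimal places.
0.750

End-effector x-axis (col 0 of R) = (0.4330,0.7500,0.5000)
R[1][0] = 0.7500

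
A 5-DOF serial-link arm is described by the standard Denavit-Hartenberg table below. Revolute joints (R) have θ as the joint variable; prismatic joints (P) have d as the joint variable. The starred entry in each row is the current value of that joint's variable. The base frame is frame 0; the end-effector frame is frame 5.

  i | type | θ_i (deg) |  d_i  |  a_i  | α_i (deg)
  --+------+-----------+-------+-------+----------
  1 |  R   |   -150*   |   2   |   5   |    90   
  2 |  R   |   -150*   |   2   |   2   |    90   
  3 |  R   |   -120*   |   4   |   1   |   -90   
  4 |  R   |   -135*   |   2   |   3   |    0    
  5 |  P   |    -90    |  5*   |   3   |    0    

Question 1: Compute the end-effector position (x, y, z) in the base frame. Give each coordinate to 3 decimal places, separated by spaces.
after link 1: o_1 = (-4.3301, -2.5000, 2.0000)
after link 2: o_2 = (-3.8301, 0.0981, 1.0000)
after link 3: o_3 = (-2.0401, 0.1316, 4.7141)
after link 4: o_4 = (0.5545, 2.5961, 5.1549)
after link 5: o_5 = (4.0104, 3.8260, 0.6224)

4.010 3.826 0.622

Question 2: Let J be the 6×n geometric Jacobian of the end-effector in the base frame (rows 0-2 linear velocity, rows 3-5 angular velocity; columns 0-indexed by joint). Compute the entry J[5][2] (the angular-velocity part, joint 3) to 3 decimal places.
0.866

axis z_2 = (0.4330,0.2500,0.8660); lever o_n−o_2 = (7.8406,3.7279,-0.3776)
cross product → J_v[:, 2] = (-3.3229,6.9537,-0.3459)
J_ω[:, 2] = z_2
entry J[5][2] = 0.8660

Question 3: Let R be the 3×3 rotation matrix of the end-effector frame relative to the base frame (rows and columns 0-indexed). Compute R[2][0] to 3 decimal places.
End-effector x-axis (col 0 of R) = (-0.3472,0.5066,-0.7891)
R[2][0] = -0.7891

-0.789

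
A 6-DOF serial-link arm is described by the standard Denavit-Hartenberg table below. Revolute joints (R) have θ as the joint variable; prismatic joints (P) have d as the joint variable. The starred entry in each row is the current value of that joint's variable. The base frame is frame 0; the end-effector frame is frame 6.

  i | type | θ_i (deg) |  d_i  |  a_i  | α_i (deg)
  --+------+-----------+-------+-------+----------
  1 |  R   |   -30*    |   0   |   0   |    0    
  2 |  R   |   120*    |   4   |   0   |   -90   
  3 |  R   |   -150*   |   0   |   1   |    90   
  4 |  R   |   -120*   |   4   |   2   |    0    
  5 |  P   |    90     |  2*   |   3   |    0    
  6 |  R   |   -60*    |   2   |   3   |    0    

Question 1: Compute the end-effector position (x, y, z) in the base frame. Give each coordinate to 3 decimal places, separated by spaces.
after link 1: o_1 = (0.0000, 0.0000, 0.0000)
after link 2: o_2 = (0.0000, 0.0000, 4.0000)
after link 3: o_3 = (-0.0000, -0.8660, 4.5000)
after link 4: o_4 = (1.7321, -2.0000, 0.5359)
after link 5: o_5 = (3.2321, -5.2500, 0.1029)
after link 6: o_6 = (6.2321, -6.2500, -1.6292)

6.232 -6.250 -1.629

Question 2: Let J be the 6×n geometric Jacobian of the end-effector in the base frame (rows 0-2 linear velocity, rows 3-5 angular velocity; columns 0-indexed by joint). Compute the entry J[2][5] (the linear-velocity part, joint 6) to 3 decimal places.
axis z_5 = (-0.0000,-0.5000,-0.8660); lever o_n−o_5 = (3.0000,-1.0000,-1.7321)
cross product → J_v[:, 5] = (-0.0000,-2.5981,1.5000)
J_ω[:, 5] = z_5
entry J[2][5] = 1.5000

1.500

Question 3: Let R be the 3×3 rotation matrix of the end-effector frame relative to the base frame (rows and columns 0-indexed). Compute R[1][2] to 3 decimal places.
-0.500

End-effector z-axis (col 2 of R) = (-0.0000,-0.5000,-0.8660)
R[1][2] = -0.5000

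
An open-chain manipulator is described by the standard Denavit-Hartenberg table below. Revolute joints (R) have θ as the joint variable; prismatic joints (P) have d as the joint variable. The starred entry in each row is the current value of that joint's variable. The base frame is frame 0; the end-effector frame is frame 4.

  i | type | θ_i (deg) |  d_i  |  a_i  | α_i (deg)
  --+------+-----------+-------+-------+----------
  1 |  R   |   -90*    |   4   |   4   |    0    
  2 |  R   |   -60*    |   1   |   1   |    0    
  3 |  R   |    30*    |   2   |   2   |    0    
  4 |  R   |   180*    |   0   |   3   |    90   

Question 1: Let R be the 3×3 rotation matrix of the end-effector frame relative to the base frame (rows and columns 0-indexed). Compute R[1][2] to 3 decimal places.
End-effector z-axis (col 2 of R) = (0.8660,-0.5000,0.0000)
R[1][2] = -0.5000

-0.500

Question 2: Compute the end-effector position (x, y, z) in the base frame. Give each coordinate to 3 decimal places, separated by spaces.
after link 1: o_1 = (0.0000, -4.0000, 4.0000)
after link 2: o_2 = (-0.8660, -4.5000, 5.0000)
after link 3: o_3 = (-1.8660, -6.2321, 7.0000)
after link 4: o_4 = (-0.3660, -3.6340, 7.0000)

-0.366 -3.634 7.000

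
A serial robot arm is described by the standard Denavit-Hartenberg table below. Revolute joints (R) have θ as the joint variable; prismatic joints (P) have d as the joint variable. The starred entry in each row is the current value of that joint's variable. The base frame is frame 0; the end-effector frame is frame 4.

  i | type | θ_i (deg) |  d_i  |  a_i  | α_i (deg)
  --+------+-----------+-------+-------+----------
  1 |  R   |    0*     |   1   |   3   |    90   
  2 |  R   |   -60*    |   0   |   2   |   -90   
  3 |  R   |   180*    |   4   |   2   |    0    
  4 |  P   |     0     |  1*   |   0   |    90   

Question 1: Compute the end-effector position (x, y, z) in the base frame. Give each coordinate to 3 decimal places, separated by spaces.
after link 1: o_1 = (3.0000, 0.0000, 1.0000)
after link 2: o_2 = (4.0000, -0.0000, -0.7321)
after link 3: o_3 = (6.4641, 0.0000, 3.0000)
after link 4: o_4 = (7.3301, 0.0000, 3.5000)

7.330 0.000 3.500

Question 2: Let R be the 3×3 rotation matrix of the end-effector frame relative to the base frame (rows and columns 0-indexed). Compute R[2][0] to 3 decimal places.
0.866

End-effector x-axis (col 0 of R) = (-0.5000,0.0000,0.8660)
R[2][0] = 0.8660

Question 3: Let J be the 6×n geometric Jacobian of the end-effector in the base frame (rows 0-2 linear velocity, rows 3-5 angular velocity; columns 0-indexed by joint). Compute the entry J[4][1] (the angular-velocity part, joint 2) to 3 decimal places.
axis z_1 = (0.0000,-1.0000,0.0000); lever o_n−o_1 = (4.3301,0.0000,2.5000)
cross product → J_v[:, 1] = (-2.5000,0.0000,4.3301)
J_ω[:, 1] = z_1
entry J[4][1] = -1.0000

-1.000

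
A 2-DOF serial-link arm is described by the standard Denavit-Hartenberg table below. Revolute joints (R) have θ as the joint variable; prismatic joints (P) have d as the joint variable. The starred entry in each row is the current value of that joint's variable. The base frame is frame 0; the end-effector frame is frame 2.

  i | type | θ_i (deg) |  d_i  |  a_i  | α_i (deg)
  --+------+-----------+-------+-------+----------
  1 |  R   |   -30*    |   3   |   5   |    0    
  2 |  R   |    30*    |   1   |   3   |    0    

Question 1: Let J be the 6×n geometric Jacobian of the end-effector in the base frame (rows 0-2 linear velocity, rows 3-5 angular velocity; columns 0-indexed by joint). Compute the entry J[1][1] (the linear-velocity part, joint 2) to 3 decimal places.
axis z_1 = (0.0000,0.0000,1.0000); lever o_n−o_1 = (3.0000,0.0000,1.0000)
cross product → J_v[:, 1] = (0.0000,3.0000,0.0000)
J_ω[:, 1] = z_1
entry J[1][1] = 3.0000

3.000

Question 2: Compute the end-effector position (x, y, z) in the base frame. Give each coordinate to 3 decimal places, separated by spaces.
7.330 -2.500 4.000

after link 1: o_1 = (4.3301, -2.5000, 3.0000)
after link 2: o_2 = (7.3301, -2.5000, 4.0000)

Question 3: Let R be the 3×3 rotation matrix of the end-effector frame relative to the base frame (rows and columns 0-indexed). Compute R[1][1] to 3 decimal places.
1.000

End-effector y-axis (col 1 of R) = (0.0000,1.0000,0.0000)
R[1][1] = 1.0000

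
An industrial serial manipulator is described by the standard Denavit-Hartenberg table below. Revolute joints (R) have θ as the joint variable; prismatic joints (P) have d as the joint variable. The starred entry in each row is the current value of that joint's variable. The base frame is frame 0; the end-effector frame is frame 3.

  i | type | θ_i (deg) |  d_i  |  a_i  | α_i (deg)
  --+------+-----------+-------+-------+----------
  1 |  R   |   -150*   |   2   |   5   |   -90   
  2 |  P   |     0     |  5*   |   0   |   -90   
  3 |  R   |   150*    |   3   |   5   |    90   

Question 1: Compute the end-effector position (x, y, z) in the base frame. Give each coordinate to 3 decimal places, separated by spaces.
after link 1: o_1 = (-4.3301, -2.5000, 2.0000)
after link 2: o_2 = (-1.8301, -6.8301, 2.0000)
after link 3: o_3 = (0.6699, -2.5000, -1.0000)

0.670 -2.500 -1.000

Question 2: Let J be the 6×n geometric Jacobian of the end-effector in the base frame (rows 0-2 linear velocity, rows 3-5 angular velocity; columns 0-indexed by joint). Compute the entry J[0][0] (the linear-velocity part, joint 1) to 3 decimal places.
axis z_0 = ẑ; lever o_n−o_0 = (0.6699,-2.5000,-1.0000)
cross product → J_v[:, 0] = (2.5000,0.6699,-0.0000)
J_ω[:, 0] = z_0
entry J[0][0] = 2.5000

2.500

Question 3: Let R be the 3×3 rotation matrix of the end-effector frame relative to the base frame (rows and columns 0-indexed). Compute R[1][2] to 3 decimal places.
End-effector z-axis (col 2 of R) = (-0.8660,0.5000,-0.0000)
R[1][2] = 0.5000

0.500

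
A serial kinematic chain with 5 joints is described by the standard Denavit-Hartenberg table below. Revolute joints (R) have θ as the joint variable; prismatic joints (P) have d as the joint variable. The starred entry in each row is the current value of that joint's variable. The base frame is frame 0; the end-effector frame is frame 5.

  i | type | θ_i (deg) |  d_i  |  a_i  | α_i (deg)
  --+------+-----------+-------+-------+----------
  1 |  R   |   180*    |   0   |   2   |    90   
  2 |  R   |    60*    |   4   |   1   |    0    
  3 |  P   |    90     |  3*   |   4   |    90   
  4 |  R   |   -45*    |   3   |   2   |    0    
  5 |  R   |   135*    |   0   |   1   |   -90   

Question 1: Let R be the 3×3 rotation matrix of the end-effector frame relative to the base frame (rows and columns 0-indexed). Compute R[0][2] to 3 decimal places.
-0.866

End-effector z-axis (col 2 of R) = (-0.8660,0.0000,-0.5000)
R[0][2] = -0.8660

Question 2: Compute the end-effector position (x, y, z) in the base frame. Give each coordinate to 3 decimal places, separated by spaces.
0.689 6.586 6.171

after link 1: o_1 = (-2.0000, 0.0000, 0.0000)
after link 2: o_2 = (-2.5000, 4.0000, 0.8660)
after link 3: o_3 = (0.9641, 7.0000, 2.8660)
after link 4: o_4 = (0.6888, 5.5858, 6.1712)
after link 5: o_5 = (0.6888, 6.5858, 6.1712)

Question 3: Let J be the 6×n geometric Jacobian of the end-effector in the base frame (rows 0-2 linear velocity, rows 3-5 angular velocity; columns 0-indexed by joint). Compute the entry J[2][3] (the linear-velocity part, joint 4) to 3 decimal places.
axis z_3 = (-0.5000,0.0000,0.8660); lever o_n−o_3 = (-0.2753,-0.4142,3.3052)
cross product → J_v[:, 3] = (0.3587,1.4142,0.2071)
J_ω[:, 3] = z_3
entry J[2][3] = 0.2071

0.207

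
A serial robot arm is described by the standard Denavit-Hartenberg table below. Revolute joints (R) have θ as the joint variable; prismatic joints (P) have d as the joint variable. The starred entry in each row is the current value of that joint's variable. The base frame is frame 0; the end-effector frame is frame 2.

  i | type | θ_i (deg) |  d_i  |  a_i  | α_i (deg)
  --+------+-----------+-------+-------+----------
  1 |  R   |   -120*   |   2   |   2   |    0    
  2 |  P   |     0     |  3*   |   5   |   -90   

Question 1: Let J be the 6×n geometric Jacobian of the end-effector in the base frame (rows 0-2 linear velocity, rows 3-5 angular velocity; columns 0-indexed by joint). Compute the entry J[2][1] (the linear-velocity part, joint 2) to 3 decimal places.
1.000

prismatic axis z_1 = (0.0000,0.0000,1.0000)
J_v[:, 1] = z_1; J_ω[:, 1] = (0,0,0)
entry J[2][1] = 1.0000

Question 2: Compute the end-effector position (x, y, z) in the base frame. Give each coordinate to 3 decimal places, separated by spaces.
-3.500 -6.062 5.000

after link 1: o_1 = (-1.0000, -1.7321, 2.0000)
after link 2: o_2 = (-3.5000, -6.0622, 5.0000)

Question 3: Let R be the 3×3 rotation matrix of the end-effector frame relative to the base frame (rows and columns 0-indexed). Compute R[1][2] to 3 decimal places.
End-effector z-axis (col 2 of R) = (0.8660,-0.5000,0.0000)
R[1][2] = -0.5000

-0.500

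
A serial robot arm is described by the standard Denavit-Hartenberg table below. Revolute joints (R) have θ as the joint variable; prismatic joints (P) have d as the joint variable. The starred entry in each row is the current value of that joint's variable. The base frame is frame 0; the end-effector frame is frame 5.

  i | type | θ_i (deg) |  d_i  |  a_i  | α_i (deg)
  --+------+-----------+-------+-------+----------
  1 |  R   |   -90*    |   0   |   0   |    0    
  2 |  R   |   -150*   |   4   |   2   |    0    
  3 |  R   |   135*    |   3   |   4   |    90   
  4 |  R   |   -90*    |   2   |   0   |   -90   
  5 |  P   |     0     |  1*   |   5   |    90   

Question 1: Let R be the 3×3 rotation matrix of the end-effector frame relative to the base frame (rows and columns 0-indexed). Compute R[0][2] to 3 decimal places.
End-effector z-axis (col 2 of R) = (-0.9659,0.2588,0.0000)
R[0][2] = -0.9659

-0.966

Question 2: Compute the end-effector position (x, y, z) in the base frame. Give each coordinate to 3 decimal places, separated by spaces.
after link 1: o_1 = (0.0000, 0.0000, 0.0000)
after link 2: o_2 = (-1.0000, 1.7321, 4.0000)
after link 3: o_3 = (-2.0353, -2.1317, 7.0000)
after link 4: o_4 = (-3.9671, -1.6140, 7.0000)
after link 5: o_5 = (-4.2259, -2.5799, 2.0000)

-4.226 -2.580 2.000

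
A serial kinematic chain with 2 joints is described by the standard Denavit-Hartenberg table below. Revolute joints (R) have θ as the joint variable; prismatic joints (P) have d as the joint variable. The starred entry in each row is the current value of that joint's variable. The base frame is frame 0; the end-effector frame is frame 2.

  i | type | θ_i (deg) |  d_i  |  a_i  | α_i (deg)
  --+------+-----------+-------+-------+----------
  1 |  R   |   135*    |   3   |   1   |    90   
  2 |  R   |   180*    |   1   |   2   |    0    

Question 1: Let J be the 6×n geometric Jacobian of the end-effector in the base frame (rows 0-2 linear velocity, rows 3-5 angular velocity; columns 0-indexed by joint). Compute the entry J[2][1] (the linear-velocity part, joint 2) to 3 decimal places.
-2.000

axis z_1 = (0.7071,0.7071,0.0000); lever o_n−o_1 = (2.1213,-0.7071,0.0000)
cross product → J_v[:, 1] = (0.0000,-0.0000,-2.0000)
J_ω[:, 1] = z_1
entry J[2][1] = -2.0000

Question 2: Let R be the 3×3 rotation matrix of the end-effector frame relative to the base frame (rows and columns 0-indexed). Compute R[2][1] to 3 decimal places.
End-effector y-axis (col 1 of R) = (0.0000,-0.0000,-1.0000)
R[2][1] = -1.0000

-1.000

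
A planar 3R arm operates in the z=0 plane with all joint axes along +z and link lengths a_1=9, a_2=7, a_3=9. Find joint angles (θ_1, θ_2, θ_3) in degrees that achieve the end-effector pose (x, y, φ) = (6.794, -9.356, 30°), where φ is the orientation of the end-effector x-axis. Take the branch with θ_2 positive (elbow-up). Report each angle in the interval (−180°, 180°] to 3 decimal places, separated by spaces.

wrist centre = target − a_3·(cos φ, sin φ) = (-1.0002, -13.8560)
cos θ_2 = (192.9892−9²−7²)/(2·9·7) = 0.4999; θ_2 = 60.0057° (elbow-up)
β = atan2(-13.8560,-1.0002) = -94.1289°; ψ = atan2(6.0625,12.4994) = 25.8746°
θ_1 = β − ψ = -120.0034°
θ_3 = φ − θ_1 − θ_2 = 89.9978° (wrapped to (-180°,180°])

-120.003 60.006 89.998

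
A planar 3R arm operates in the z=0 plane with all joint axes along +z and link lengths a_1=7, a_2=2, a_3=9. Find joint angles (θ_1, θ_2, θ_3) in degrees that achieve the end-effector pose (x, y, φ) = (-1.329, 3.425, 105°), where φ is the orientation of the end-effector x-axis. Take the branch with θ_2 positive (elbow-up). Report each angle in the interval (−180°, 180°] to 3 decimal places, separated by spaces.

wrist centre = target − a_3·(cos φ, sin φ) = (1.0004, -5.2683)
cos θ_2 = (28.7561−7²−2²)/(2·7·2) = -0.8659; θ_2 = 149.9804° (elbow-up)
β = atan2(-5.2683,1.0004) = -79.2485°; ψ = atan2(1.0006,5.2683) = 10.7539°
θ_1 = β − ψ = -90.0024°
θ_3 = φ − θ_1 − θ_2 = 45.0220° (wrapped to (-180°,180°])

-90.002 149.980 45.022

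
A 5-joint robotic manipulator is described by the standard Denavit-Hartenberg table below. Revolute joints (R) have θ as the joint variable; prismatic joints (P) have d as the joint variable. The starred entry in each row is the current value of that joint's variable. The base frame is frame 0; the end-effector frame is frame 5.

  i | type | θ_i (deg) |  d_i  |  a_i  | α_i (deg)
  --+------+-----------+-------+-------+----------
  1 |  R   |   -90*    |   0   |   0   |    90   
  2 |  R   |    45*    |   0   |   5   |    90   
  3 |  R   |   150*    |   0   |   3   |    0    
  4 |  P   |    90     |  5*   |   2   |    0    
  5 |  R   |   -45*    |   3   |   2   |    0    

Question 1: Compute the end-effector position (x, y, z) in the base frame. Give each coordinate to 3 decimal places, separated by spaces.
after link 1: o_1 = (0.0000, 0.0000, 0.0000)
after link 2: o_2 = (0.0000, -3.5355, 3.5355)
after link 3: o_3 = (-1.5000, -1.6984, 1.6984)
after link 4: o_4 = (0.2321, -4.5268, -2.5442)
after link 5: o_5 = (0.7497, -5.2821, -6.0316)

0.750 -5.282 -6.032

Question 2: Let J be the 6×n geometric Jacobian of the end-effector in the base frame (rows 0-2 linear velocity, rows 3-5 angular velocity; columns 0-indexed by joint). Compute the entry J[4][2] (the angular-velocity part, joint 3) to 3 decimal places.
-0.707

axis z_2 = (-0.0000,-0.7071,-0.7071); lever o_n−o_2 = (0.7497,-1.7466,-9.5671)
cross product → J_v[:, 2] = (5.5299,-0.5301,0.5301)
J_ω[:, 2] = z_2
entry J[4][2] = -0.7071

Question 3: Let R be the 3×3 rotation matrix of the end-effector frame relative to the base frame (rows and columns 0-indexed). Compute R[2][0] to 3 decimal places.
End-effector x-axis (col 0 of R) = (0.2588,0.6830,-0.6830)
R[2][0] = -0.6830

-0.683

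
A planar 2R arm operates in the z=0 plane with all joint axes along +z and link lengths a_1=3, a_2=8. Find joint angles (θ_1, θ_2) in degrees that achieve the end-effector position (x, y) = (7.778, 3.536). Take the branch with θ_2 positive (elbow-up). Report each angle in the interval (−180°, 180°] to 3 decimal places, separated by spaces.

-44.996 89.999

cos θ_2 = (73.0006−3²−8²)/(2·3·8) = 0.0000; θ_2 = 89.9993° (elbow-up)
β = atan2(3.5360,7.7780) = 24.4473°; ψ = atan2(8.0000,3.0001) = 69.4433°
θ_1 = β − ψ = -44.9961°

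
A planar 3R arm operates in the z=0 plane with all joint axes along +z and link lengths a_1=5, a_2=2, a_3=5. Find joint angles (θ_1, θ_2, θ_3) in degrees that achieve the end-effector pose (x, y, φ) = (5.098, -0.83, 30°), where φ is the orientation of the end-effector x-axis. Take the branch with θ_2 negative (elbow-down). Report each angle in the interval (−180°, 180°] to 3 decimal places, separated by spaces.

wrist centre = target − a_3·(cos φ, sin φ) = (0.7679, -3.3300)
cos θ_2 = (11.6785−5²−2²)/(2·5·2) = -0.8661; θ_2 = -150.0055° (elbow-down)
β = atan2(-3.3300,0.7679) = -77.0150°; ψ = atan2(-0.9998,3.2679) = -17.0120°
θ_1 = β − ψ = -60.0030°
θ_3 = φ − θ_1 − θ_2 = -119.9915° (wrapped to (-180°,180°])

-60.003 -150.006 -119.992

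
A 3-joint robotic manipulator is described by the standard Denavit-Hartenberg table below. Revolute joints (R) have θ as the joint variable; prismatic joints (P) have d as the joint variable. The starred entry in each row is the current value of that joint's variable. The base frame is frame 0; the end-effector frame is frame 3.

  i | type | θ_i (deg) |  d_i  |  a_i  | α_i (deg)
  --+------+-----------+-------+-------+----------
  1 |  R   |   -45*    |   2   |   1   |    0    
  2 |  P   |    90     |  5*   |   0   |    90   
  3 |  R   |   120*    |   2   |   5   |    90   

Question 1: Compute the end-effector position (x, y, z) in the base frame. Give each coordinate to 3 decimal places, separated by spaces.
0.354 -3.889 11.330

after link 1: o_1 = (0.7071, -0.7071, 2.0000)
after link 2: o_2 = (0.7071, -0.7071, 7.0000)
after link 3: o_3 = (0.3536, -3.8891, 11.3301)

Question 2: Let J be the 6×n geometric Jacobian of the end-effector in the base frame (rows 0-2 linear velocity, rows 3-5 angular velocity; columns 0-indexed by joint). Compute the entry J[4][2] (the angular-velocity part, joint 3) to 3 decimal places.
axis z_2 = (0.7071,-0.7071,0.0000); lever o_n−o_2 = (-0.3536,-3.1820,4.3301)
cross product → J_v[:, 2] = (-3.0619,-3.0619,-2.5000)
J_ω[:, 2] = z_2
entry J[4][2] = -0.7071

-0.707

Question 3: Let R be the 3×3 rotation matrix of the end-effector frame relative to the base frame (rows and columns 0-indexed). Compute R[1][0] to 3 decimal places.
End-effector x-axis (col 0 of R) = (-0.3536,-0.3536,0.8660)
R[1][0] = -0.3536

-0.354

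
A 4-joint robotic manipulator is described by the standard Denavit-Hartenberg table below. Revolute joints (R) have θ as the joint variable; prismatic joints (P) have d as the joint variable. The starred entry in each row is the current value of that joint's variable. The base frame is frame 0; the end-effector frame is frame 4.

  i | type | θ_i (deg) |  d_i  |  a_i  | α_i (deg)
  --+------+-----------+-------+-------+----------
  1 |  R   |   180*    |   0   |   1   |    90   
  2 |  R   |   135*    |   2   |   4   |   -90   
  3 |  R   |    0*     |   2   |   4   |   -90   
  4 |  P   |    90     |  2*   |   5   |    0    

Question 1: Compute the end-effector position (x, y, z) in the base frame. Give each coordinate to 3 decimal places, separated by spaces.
after link 1: o_1 = (-1.0000, 0.0000, 0.0000)
after link 2: o_2 = (1.8284, 2.0000, 2.8284)
after link 3: o_3 = (6.0711, 2.0000, 4.2426)
after link 4: o_4 = (2.5355, -0.0000, 7.7782)

2.536 -0.000 7.778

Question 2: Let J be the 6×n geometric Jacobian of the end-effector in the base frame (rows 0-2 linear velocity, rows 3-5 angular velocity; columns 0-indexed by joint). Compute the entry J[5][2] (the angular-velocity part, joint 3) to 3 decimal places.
-0.707

axis z_2 = (0.7071,0.0000,-0.7071); lever o_n−o_2 = (0.7071,-2.0000,4.9497)
cross product → J_v[:, 2] = (-1.4142,-4.0000,-1.4142)
J_ω[:, 2] = z_2
entry J[5][2] = -0.7071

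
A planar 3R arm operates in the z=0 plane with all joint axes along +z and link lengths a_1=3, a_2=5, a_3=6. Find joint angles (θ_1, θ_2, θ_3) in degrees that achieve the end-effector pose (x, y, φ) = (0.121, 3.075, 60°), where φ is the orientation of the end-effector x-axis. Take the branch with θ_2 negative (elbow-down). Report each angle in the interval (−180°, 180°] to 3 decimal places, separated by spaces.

wrist centre = target − a_3·(cos φ, sin φ) = (-2.8790, -2.1212)
cos θ_2 = (12.7879−3²−5²)/(2·3·5) = -0.7071; θ_2 = -134.9969° (elbow-down)
β = atan2(-2.1212,-2.8790) = -143.6184°; ψ = atan2(-3.5357,-0.5353) = -98.6098°
θ_1 = β − ψ = -45.0087°
θ_3 = φ − θ_1 − θ_2 = -119.9944° (wrapped to (-180°,180°])

-45.009 -134.997 -119.994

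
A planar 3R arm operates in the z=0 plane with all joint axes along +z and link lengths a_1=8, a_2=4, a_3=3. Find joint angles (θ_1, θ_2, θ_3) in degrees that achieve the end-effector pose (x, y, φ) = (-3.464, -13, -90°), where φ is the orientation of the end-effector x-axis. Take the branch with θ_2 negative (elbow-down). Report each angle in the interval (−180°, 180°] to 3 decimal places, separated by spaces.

wrist centre = target − a_3·(cos φ, sin φ) = (-3.4640, -10.0000)
cos θ_2 = (111.9993−8²−4²)/(2·8·4) = 0.5000; θ_2 = -60.0007° (elbow-down)
β = atan2(-10.0000,-3.4640) = -109.1061°; ψ = atan2(-3.4641,10.0000) = -19.1068°
θ_1 = β − ψ = -89.9993°
θ_3 = φ − θ_1 − θ_2 = 60.0000° (wrapped to (-180°,180°])

-89.999 -60.001 60.000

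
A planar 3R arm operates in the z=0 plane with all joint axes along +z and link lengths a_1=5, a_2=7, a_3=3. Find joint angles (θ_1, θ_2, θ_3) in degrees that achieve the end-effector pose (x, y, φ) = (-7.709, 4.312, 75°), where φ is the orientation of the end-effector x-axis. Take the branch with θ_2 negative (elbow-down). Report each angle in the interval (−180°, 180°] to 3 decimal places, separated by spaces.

wrist centre = target − a_3·(cos φ, sin φ) = (-8.4855, 1.4142)
cos θ_2 = (74.0030−5²−7²)/(2·5·7) = 0.0000; θ_2 = -89.9975° (elbow-down)
β = atan2(1.4142,-8.4855) = 170.5378°; ψ = atan2(-7.0000,5.0003) = -54.4607°
θ_1 = β − ψ = 224.9985°
θ_3 = φ − θ_1 − θ_2 = -60.0010° (wrapped to (-180°,180°])

-135.001 -89.998 -60.001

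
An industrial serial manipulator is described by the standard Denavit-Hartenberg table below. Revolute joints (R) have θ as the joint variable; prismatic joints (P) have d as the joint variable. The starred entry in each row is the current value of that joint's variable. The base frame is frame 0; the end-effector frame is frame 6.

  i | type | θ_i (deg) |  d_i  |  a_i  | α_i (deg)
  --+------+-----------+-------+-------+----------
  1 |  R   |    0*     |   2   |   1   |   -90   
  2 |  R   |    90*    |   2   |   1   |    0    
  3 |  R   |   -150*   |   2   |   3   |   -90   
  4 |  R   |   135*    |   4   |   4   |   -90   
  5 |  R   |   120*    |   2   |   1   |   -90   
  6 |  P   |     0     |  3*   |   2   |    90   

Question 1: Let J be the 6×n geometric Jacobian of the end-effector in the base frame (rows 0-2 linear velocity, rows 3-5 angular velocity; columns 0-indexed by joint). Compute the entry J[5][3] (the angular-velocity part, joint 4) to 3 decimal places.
-0.500

axis z_3 = (0.8660,0.0000,-0.5000); lever o_n−o_3 = (1.8407,1.4836,-2.6156)
cross product → J_v[:, 3] = (0.7418,1.3449,1.2848)
J_ω[:, 3] = z_3
entry J[5][3] = -0.5000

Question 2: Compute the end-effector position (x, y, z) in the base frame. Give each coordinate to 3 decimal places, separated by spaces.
4.341 5.484 0.982

after link 1: o_1 = (1.0000, 0.0000, 2.0000)
after link 2: o_2 = (1.0000, 2.0000, 1.0000)
after link 3: o_3 = (2.5000, 4.0000, 3.5981)
after link 4: o_4 = (4.5499, 1.1716, -0.8514)
after link 5: o_5 = (3.2696, 2.9393, -1.3370)
after link 6: o_6 = (4.3407, 5.4836, 0.9824)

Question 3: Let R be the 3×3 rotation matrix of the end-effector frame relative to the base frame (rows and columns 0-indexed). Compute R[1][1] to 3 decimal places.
End-effector y-axis (col 1 of R) = (0.7392,0.6124,0.2803)
R[1][1] = 0.6124

0.612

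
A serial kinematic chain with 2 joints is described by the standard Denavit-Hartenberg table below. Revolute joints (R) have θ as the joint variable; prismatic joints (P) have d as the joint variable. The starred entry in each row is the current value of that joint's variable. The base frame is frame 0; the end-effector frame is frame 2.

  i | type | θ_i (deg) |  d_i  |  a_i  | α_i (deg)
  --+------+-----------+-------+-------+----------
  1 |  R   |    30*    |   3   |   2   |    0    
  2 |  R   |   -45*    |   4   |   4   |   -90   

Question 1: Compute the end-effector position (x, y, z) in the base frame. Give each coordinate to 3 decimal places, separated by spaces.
5.596 -0.035 7.000

after link 1: o_1 = (1.7321, 1.0000, 3.0000)
after link 2: o_2 = (5.5958, -0.0353, 7.0000)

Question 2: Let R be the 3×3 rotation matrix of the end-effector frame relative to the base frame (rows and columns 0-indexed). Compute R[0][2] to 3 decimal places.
End-effector z-axis (col 2 of R) = (0.2588,0.9659,0.0000)
R[0][2] = 0.2588

0.259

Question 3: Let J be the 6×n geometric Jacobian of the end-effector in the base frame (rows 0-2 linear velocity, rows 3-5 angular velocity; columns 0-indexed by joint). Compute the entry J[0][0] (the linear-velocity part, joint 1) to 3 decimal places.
0.035

axis z_0 = ẑ; lever o_n−o_0 = (5.5958,-0.0353,7.0000)
cross product → J_v[:, 0] = (0.0353,5.5958,-0.0000)
J_ω[:, 0] = z_0
entry J[0][0] = 0.0353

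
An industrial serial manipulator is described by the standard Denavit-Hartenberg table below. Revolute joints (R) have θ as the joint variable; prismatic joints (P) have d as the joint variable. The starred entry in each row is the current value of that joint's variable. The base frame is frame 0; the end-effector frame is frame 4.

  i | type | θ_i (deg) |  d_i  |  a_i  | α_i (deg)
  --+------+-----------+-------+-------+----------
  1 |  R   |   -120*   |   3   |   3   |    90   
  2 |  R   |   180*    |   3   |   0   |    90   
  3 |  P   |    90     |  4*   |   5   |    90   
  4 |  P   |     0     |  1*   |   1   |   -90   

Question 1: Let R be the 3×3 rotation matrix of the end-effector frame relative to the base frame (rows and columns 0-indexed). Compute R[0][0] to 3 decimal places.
End-effector x-axis (col 0 of R) = (-0.8660,0.5000,0.0000)
R[0][0] = -0.8660

-0.866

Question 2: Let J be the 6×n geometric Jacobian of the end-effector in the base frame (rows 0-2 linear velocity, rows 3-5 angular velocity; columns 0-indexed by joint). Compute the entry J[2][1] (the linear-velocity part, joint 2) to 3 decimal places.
-1.000

axis z_1 = (-0.8660,0.5000,0.0000); lever o_n−o_1 = (-7.2942,5.3660,4.0000)
cross product → J_v[:, 1] = (2.0000,3.4641,-1.0000)
J_ω[:, 1] = z_1
entry J[2][1] = -1.0000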